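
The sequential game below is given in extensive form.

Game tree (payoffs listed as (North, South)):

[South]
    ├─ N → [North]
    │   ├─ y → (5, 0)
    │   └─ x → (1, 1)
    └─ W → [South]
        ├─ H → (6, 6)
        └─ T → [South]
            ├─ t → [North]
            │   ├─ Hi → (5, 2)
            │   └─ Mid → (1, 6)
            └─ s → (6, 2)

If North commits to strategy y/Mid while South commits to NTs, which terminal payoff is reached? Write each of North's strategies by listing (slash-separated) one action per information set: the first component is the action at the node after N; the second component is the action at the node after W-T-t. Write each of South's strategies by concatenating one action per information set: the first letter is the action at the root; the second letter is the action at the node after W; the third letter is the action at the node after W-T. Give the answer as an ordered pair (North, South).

Trace the play path from the root:
  South plays N
  North plays y at [N]
→ terminal payoff (5, 0).
(North's choice at the node after W-T-t is never reached on this path, so it doesn't affect the outcome.)

(5, 0)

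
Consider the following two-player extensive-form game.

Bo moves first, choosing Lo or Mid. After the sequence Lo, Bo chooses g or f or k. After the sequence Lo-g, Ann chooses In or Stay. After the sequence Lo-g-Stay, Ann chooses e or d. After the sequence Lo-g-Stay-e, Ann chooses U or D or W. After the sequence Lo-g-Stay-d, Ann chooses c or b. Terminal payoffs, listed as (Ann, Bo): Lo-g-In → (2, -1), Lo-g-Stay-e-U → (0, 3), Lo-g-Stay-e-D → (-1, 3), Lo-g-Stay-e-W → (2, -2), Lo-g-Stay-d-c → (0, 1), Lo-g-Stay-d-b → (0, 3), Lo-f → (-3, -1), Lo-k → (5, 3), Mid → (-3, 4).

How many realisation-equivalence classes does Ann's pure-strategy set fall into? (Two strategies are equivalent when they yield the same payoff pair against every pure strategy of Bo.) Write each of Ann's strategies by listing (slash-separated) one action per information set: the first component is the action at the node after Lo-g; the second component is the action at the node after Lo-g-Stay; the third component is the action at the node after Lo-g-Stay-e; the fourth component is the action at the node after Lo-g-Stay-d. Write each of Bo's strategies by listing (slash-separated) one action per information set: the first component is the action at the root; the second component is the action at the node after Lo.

Ann has 24 pure strategies: In/e/U/c, In/e/U/b, In/e/D/c, In/e/D/b, In/e/W/c, In/e/W/b, In/d/U/c, In/d/U/b, In/d/D/c, In/d/D/b, In/d/W/c, In/d/W/b, Stay/e/U/c, Stay/e/U/b, Stay/e/D/c, Stay/e/D/b, Stay/e/W/c, Stay/e/W/b, Stay/d/U/c, Stay/d/U/b, Stay/d/D/c, Stay/d/D/b, Stay/d/W/c, Stay/d/W/b. Columns: Lo/g, Lo/f, Lo/k, Mid/g, Mid/f, Mid/k.
{In/e/U/c, In/e/U/b, In/e/D/c, In/e/D/b, In/e/W/c, In/e/W/b, In/d/U/c, In/d/U/b, In/d/D/c, In/d/D/b, In/d/W/c, In/d/W/b} → row (2,-1) (-3,-1) (5,3) (-3,4) (-3,4) (-3,4)
{Stay/e/U/c, Stay/e/U/b, Stay/d/U/b, Stay/d/D/b, Stay/d/W/b} → row (0,3) (-3,-1) (5,3) (-3,4) (-3,4) (-3,4)
{Stay/e/D/c, Stay/e/D/b} → row (-1,3) (-3,-1) (5,3) (-3,4) (-3,4) (-3,4)
{Stay/e/W/c, Stay/e/W/b} → row (2,-2) (-3,-1) (5,3) (-3,4) (-3,4) (-3,4)
{Stay/d/U/c, Stay/d/D/c, Stay/d/W/c} → row (0,1) (-3,-1) (5,3) (-3,4) (-3,4) (-3,4)
That's 5 distinct rows out of 24 strategies.

5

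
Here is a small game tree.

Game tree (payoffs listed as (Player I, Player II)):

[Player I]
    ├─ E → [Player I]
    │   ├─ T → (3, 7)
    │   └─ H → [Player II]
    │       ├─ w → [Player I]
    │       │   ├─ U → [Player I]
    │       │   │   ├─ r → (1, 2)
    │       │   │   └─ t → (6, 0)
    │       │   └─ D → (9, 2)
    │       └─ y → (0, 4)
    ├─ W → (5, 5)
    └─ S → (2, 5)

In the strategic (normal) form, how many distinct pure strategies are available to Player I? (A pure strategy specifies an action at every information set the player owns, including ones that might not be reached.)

24

Player I owns the root with actions {E, W, S} — three choices.
Player I owns the node after E with actions {T, H} — two choices.
Player I owns the node after E-H-w with actions {U, D} — two choices.
Player I owns the node after E-H-w-U with actions {r, t} — two choices.
A pure strategy fixes one action at each information set independently, so the count is the product 3 × 2 × 2 × 2 = 24.
(For reference, Player II has 2 pure strategies, giving a 24×2 normal-form matrix.)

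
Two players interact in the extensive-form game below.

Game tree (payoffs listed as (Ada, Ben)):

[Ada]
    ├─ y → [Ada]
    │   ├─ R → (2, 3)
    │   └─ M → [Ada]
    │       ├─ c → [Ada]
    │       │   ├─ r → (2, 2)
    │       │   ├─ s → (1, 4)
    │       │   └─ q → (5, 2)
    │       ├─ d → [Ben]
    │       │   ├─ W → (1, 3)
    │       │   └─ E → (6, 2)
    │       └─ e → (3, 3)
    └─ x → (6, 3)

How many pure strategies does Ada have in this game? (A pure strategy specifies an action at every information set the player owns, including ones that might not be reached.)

Ada owns the root with actions {y, x} — two choices.
Ada owns the node after y with actions {R, M} — two choices.
Ada owns the node after y-M with actions {c, d, e} — three choices.
Ada owns the node after y-M-c with actions {r, s, q} — three choices.
A pure strategy fixes one action at each information set independently, so the count is the product 2 × 2 × 3 × 3 = 36.
(For reference, Ben has 2 pure strategies, giving a 36×2 normal-form matrix.)

36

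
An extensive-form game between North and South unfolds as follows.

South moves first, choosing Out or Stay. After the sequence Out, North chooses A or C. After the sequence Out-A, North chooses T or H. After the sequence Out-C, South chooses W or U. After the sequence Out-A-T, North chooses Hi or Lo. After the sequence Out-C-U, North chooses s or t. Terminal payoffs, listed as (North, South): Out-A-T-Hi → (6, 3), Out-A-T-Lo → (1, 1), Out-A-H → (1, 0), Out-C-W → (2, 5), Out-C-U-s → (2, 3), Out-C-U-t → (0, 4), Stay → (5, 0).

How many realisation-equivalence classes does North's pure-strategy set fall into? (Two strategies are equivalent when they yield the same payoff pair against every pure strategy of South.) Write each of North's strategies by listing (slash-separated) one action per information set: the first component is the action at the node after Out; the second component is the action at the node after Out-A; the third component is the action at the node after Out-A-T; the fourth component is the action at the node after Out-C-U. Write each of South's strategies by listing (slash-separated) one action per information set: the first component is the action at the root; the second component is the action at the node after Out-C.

North has 16 pure strategies: A/T/Hi/s, A/T/Hi/t, A/T/Lo/s, A/T/Lo/t, A/H/Hi/s, A/H/Hi/t, A/H/Lo/s, A/H/Lo/t, C/T/Hi/s, C/T/Hi/t, C/T/Lo/s, C/T/Lo/t, C/H/Hi/s, C/H/Hi/t, C/H/Lo/s, C/H/Lo/t. Columns: Out/W, Out/U, Stay/W, Stay/U.
{A/T/Hi/s, A/T/Hi/t} → row (6,3) (6,3) (5,0) (5,0)
{A/T/Lo/s, A/T/Lo/t} → row (1,1) (1,1) (5,0) (5,0)
{A/H/Hi/s, A/H/Hi/t, A/H/Lo/s, A/H/Lo/t} → row (1,0) (1,0) (5,0) (5,0)
{C/T/Hi/s, C/T/Lo/s, C/H/Hi/s, C/H/Lo/s} → row (2,5) (2,3) (5,0) (5,0)
{C/T/Hi/t, C/T/Lo/t, C/H/Hi/t, C/H/Lo/t} → row (2,5) (0,4) (5,0) (5,0)
That's 5 distinct rows out of 16 strategies.

5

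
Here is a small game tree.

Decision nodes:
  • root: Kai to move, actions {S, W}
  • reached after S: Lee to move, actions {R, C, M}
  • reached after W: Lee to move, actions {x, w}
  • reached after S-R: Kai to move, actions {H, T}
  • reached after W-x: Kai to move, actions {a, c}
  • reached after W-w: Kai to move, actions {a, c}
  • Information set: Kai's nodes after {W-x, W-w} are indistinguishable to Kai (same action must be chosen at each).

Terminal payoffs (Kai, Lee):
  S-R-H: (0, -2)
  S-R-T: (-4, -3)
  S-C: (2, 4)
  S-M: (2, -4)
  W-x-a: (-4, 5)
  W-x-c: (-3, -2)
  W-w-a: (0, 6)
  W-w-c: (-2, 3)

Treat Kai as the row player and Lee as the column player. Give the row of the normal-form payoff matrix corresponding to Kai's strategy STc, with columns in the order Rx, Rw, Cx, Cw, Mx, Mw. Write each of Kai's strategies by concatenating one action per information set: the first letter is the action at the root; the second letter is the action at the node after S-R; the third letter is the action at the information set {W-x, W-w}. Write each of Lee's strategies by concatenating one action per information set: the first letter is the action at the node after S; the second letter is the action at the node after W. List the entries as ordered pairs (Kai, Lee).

vs Rx: Kai plays S → Lee plays R at [S] → Kai plays T at [S-R] → (-4, -3)
vs Rw: Kai plays S → Lee plays R at [S] → Kai plays T at [S-R] → (-4, -3)
vs Cx: Kai plays S → Lee plays C at [S] → (2, 4)
vs Cw: Kai plays S → Lee plays C at [S] → (2, 4)
vs Mx: Kai plays S → Lee plays M at [S] → (2, -4)
vs Mw: Kai plays S → Lee plays M at [S] → (2, -4)

(-4,-3) (-4,-3) (2,4) (2,4) (2,-4) (2,-4)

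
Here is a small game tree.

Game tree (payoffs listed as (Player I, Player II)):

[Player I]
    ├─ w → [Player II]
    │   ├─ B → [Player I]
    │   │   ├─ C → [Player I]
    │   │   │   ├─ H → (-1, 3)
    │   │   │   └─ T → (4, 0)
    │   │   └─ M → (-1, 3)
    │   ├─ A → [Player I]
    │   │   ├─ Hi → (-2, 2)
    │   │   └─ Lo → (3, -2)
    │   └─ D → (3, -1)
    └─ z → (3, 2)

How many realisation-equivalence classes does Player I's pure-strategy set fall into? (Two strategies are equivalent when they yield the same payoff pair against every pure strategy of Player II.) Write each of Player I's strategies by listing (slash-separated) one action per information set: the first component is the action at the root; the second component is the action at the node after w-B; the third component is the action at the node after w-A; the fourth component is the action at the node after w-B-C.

Player I has 16 pure strategies: w/C/Hi/H, w/C/Hi/T, w/C/Lo/H, w/C/Lo/T, w/M/Hi/H, w/M/Hi/T, w/M/Lo/H, w/M/Lo/T, z/C/Hi/H, z/C/Hi/T, z/C/Lo/H, z/C/Lo/T, z/M/Hi/H, z/M/Hi/T, z/M/Lo/H, z/M/Lo/T. Columns: B, A, D.
{w/C/Hi/H, w/M/Hi/H, w/M/Hi/T} → row (-1,3) (-2,2) (3,-1)
{w/C/Hi/T} → row (4,0) (-2,2) (3,-1)
{w/C/Lo/H, w/M/Lo/H, w/M/Lo/T} → row (-1,3) (3,-2) (3,-1)
{w/C/Lo/T} → row (4,0) (3,-2) (3,-1)
{z/C/Hi/H, z/C/Hi/T, z/C/Lo/H, z/C/Lo/T, z/M/Hi/H, z/M/Hi/T, z/M/Lo/H, z/M/Lo/T} → row (3,2) (3,2) (3,2)
That's 5 distinct rows out of 16 strategies.

5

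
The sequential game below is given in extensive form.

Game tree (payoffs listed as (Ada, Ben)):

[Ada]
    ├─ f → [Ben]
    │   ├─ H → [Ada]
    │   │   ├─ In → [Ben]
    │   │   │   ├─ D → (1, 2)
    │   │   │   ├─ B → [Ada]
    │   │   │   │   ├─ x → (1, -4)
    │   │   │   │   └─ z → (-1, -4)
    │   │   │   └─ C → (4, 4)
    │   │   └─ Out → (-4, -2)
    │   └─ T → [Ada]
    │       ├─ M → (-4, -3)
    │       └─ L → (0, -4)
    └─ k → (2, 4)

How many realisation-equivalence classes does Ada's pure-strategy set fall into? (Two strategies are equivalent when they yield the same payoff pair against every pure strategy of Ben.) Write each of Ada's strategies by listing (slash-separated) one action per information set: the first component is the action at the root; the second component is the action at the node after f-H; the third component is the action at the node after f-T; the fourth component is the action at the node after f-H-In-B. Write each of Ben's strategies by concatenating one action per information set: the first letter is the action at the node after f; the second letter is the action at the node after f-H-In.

7

Ada has 16 pure strategies: f/In/M/x, f/In/M/z, f/In/L/x, f/In/L/z, f/Out/M/x, f/Out/M/z, f/Out/L/x, f/Out/L/z, k/In/M/x, k/In/M/z, k/In/L/x, k/In/L/z, k/Out/M/x, k/Out/M/z, k/Out/L/x, k/Out/L/z. Columns: HD, HB, HC, TD, TB, TC.
{f/In/M/x} → row (1,2) (1,-4) (4,4) (-4,-3) (-4,-3) (-4,-3)
{f/In/M/z} → row (1,2) (-1,-4) (4,4) (-4,-3) (-4,-3) (-4,-3)
{f/In/L/x} → row (1,2) (1,-4) (4,4) (0,-4) (0,-4) (0,-4)
{f/In/L/z} → row (1,2) (-1,-4) (4,4) (0,-4) (0,-4) (0,-4)
{f/Out/M/x, f/Out/M/z} → row (-4,-2) (-4,-2) (-4,-2) (-4,-3) (-4,-3) (-4,-3)
{f/Out/L/x, f/Out/L/z} → row (-4,-2) (-4,-2) (-4,-2) (0,-4) (0,-4) (0,-4)
{k/In/M/x, k/In/M/z, k/In/L/x, k/In/L/z, k/Out/M/x, k/Out/M/z, k/Out/L/x, k/Out/L/z} → row (2,4) (2,4) (2,4) (2,4) (2,4) (2,4)
That's 7 distinct rows out of 16 strategies.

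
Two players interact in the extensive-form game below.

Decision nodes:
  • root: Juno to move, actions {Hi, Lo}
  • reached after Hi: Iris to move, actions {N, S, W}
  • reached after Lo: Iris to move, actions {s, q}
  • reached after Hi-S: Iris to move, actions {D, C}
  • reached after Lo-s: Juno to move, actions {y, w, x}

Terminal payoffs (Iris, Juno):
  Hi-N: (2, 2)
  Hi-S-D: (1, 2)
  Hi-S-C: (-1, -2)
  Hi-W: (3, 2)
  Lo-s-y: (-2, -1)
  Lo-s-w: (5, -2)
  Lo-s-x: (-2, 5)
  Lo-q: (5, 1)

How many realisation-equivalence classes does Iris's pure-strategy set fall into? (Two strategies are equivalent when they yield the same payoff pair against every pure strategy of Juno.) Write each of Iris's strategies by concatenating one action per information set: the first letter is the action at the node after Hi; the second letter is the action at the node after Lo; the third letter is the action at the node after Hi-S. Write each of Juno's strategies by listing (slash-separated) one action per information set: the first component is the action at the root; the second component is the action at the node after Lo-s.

Iris has 12 pure strategies: NsD, NsC, NqD, NqC, SsD, SsC, SqD, SqC, WsD, WsC, WqD, WqC. Columns: Hi/y, Hi/w, Hi/x, Lo/y, Lo/w, Lo/x.
{NsD, NsC} → row (2,2) (2,2) (2,2) (-2,-1) (5,-2) (-2,5)
{NqD, NqC} → row (2,2) (2,2) (2,2) (5,1) (5,1) (5,1)
{SsD} → row (1,2) (1,2) (1,2) (-2,-1) (5,-2) (-2,5)
{SsC} → row (-1,-2) (-1,-2) (-1,-2) (-2,-1) (5,-2) (-2,5)
{SqD} → row (1,2) (1,2) (1,2) (5,1) (5,1) (5,1)
{SqC} → row (-1,-2) (-1,-2) (-1,-2) (5,1) (5,1) (5,1)
{WsD, WsC} → row (3,2) (3,2) (3,2) (-2,-1) (5,-2) (-2,5)
{WqD, WqC} → row (3,2) (3,2) (3,2) (5,1) (5,1) (5,1)
That's 8 distinct rows out of 12 strategies.

8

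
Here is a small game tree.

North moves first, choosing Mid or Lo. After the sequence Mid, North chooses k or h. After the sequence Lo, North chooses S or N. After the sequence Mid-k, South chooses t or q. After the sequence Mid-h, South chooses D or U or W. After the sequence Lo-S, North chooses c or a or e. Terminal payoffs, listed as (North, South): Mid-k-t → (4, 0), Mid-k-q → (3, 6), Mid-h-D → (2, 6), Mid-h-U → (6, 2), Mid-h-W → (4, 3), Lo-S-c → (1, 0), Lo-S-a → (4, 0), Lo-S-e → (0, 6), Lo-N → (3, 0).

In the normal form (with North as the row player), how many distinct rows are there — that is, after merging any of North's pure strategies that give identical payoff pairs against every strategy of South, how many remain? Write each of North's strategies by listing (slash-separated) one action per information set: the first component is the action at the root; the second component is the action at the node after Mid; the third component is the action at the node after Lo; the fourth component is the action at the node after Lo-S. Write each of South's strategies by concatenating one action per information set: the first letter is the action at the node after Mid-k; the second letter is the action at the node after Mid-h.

North has 24 pure strategies: Mid/k/S/c, Mid/k/S/a, Mid/k/S/e, Mid/k/N/c, Mid/k/N/a, Mid/k/N/e, Mid/h/S/c, Mid/h/S/a, Mid/h/S/e, Mid/h/N/c, Mid/h/N/a, Mid/h/N/e, Lo/k/S/c, Lo/k/S/a, Lo/k/S/e, Lo/k/N/c, Lo/k/N/a, Lo/k/N/e, Lo/h/S/c, Lo/h/S/a, Lo/h/S/e, Lo/h/N/c, Lo/h/N/a, Lo/h/N/e. Columns: tD, tU, tW, qD, qU, qW.
{Mid/k/S/c, Mid/k/S/a, Mid/k/S/e, Mid/k/N/c, Mid/k/N/a, Mid/k/N/e} → row (4,0) (4,0) (4,0) (3,6) (3,6) (3,6)
{Mid/h/S/c, Mid/h/S/a, Mid/h/S/e, Mid/h/N/c, Mid/h/N/a, Mid/h/N/e} → row (2,6) (6,2) (4,3) (2,6) (6,2) (4,3)
{Lo/k/S/c, Lo/h/S/c} → row (1,0) (1,0) (1,0) (1,0) (1,0) (1,0)
{Lo/k/S/a, Lo/h/S/a} → row (4,0) (4,0) (4,0) (4,0) (4,0) (4,0)
{Lo/k/S/e, Lo/h/S/e} → row (0,6) (0,6) (0,6) (0,6) (0,6) (0,6)
{Lo/k/N/c, Lo/k/N/a, Lo/k/N/e, Lo/h/N/c, Lo/h/N/a, Lo/h/N/e} → row (3,0) (3,0) (3,0) (3,0) (3,0) (3,0)
That's 6 distinct rows out of 24 strategies.

6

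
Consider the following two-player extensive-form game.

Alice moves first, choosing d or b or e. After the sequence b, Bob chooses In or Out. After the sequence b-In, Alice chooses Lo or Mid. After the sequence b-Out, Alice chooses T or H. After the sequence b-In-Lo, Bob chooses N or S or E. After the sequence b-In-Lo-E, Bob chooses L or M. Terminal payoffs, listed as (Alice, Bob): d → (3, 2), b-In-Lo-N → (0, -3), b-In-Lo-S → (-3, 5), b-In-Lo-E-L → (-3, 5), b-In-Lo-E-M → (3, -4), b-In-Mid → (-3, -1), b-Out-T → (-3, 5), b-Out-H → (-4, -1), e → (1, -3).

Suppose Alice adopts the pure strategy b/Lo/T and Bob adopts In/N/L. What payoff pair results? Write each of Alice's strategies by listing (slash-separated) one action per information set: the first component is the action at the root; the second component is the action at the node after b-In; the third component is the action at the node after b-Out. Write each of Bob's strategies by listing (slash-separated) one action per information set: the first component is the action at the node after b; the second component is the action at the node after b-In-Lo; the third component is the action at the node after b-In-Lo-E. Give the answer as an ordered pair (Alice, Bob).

(0, -3)

Trace the play path from the root:
  Alice plays b
  Bob plays In at [b]
  Alice plays Lo at [b-In]
  Bob plays N at [b-In-Lo]
→ terminal payoff (0, -3).
(Alice's choice at the node after b-Out is never reached on this path, so it doesn't affect the outcome.)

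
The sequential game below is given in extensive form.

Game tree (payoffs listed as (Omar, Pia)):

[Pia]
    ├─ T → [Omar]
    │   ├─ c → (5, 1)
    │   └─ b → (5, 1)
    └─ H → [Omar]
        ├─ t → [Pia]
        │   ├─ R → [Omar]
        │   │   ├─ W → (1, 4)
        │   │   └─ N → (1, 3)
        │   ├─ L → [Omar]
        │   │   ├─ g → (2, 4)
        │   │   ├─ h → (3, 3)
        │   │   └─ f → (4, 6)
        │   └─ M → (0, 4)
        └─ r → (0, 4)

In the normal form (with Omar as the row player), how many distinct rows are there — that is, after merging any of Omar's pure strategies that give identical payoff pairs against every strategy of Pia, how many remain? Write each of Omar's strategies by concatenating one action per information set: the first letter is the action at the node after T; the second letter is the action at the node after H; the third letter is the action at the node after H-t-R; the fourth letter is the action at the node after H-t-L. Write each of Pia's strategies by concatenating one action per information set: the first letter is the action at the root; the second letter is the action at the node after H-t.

Omar has 24 pure strategies: ctWg, ctWh, ctWf, ctNg, ctNh, ctNf, crWg, crWh, crWf, crNg, crNh, crNf, btWg, btWh, btWf, btNg, btNh, btNf, brWg, brWh, brWf, brNg, brNh, brNf. Columns: TR, TL, TM, HR, HL, HM.
{ctWg, btWg} → row (5,1) (5,1) (5,1) (1,4) (2,4) (0,4)
{ctWh, btWh} → row (5,1) (5,1) (5,1) (1,4) (3,3) (0,4)
{ctWf, btWf} → row (5,1) (5,1) (5,1) (1,4) (4,6) (0,4)
{ctNg, btNg} → row (5,1) (5,1) (5,1) (1,3) (2,4) (0,4)
{ctNh, btNh} → row (5,1) (5,1) (5,1) (1,3) (3,3) (0,4)
{ctNf, btNf} → row (5,1) (5,1) (5,1) (1,3) (4,6) (0,4)
{crWg, crWh, crWf, crNg, crNh, crNf, brWg, brWh, brWf, brNg, brNh, brNf} → row (5,1) (5,1) (5,1) (0,4) (0,4) (0,4)
That's 7 distinct rows out of 24 strategies.

7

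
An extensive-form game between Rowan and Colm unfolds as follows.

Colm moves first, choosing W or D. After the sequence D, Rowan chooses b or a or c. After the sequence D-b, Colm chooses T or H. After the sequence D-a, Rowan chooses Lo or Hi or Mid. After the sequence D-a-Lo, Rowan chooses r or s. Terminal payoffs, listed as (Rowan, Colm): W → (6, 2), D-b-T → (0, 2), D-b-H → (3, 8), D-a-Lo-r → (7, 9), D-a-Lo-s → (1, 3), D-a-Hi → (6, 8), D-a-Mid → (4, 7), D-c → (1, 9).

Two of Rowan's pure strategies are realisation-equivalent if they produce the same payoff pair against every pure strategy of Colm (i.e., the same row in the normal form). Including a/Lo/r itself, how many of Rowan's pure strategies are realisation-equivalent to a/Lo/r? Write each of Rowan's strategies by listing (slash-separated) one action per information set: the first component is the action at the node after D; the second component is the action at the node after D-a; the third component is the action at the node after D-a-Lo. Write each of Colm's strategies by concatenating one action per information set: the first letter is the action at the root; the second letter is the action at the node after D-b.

Row for a/Lo/r (columns WT, WH, DT, DH): (6,2) (6,2) (7,9) (7,9).
Every one of Rowan's information sets is on the play path for some reply by Colm when Rowan follows a/Lo/r.
Changing the action at any of them therefore changes at least one column, so only a/Lo/r itself gives this row.

1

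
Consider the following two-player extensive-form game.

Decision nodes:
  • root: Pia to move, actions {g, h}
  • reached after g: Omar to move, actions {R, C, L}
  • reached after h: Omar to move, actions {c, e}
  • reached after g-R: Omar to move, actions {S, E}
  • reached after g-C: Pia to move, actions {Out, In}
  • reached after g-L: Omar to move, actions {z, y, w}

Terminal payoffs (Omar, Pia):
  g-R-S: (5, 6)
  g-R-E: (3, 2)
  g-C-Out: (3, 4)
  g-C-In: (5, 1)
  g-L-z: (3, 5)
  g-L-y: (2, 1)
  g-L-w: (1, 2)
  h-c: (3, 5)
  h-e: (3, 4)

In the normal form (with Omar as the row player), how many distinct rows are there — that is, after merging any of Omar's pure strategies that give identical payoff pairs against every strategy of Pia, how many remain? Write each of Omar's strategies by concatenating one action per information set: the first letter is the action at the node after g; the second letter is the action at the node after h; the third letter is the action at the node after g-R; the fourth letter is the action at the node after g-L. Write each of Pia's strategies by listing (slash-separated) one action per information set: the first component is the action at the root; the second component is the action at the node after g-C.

12

Omar has 36 pure strategies: RcSz, RcSy, RcSw, RcEz, RcEy, RcEw, ReSz, ReSy, ReSw, ReEz, ReEy, ReEw, CcSz, CcSy, CcSw, CcEz, CcEy, CcEw, CeSz, CeSy, CeSw, CeEz, CeEy, CeEw, LcSz, LcSy, LcSw, LcEz, LcEy, LcEw, LeSz, LeSy, LeSw, LeEz, LeEy, LeEw. Columns: g/Out, g/In, h/Out, h/In.
{RcSz, RcSy, RcSw} → row (5,6) (5,6) (3,5) (3,5)
{RcEz, RcEy, RcEw} → row (3,2) (3,2) (3,5) (3,5)
{ReSz, ReSy, ReSw} → row (5,6) (5,6) (3,4) (3,4)
{ReEz, ReEy, ReEw} → row (3,2) (3,2) (3,4) (3,4)
{CcSz, CcSy, CcSw, CcEz, CcEy, CcEw} → row (3,4) (5,1) (3,5) (3,5)
{CeSz, CeSy, CeSw, CeEz, CeEy, CeEw} → row (3,4) (5,1) (3,4) (3,4)
{LcSz, LcEz} → row (3,5) (3,5) (3,5) (3,5)
{LcSy, LcEy} → row (2,1) (2,1) (3,5) (3,5)
{LcSw, LcEw} → row (1,2) (1,2) (3,5) (3,5)
{LeSz, LeEz} → row (3,5) (3,5) (3,4) (3,4)
{LeSy, LeEy} → row (2,1) (2,1) (3,4) (3,4)
{LeSw, LeEw} → row (1,2) (1,2) (3,4) (3,4)
That's 12 distinct rows out of 36 strategies.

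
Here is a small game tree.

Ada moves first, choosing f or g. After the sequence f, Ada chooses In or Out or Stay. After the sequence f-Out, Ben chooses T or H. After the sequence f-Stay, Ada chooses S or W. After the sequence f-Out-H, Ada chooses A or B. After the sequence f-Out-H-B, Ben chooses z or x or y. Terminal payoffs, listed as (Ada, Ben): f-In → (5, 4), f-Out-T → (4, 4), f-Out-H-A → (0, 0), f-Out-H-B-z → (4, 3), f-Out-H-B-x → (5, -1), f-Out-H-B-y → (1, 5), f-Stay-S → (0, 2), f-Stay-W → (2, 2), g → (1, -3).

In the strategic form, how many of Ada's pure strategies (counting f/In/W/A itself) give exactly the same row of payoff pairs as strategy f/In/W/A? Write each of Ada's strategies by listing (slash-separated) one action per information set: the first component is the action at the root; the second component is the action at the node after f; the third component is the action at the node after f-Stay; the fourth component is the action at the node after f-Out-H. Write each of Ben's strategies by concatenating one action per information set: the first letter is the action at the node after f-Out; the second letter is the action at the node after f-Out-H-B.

4

Row for f/In/W/A (columns Tz, Tx, Ty, Hz, Hx, Hy): (5,4) (5,4) (5,4) (5,4) (5,4) (5,4).
Under f/In/W/A, Ada's choice at the node after f-Stay and at the node after f-Out-H can never be reached regardless of what Ben does, so varying those choices leaves every outcome unchanged.
Holding the reachable choices fixed and varying the unreachable ones freely already gives 2 × 2 = 4 equivalent strategies.
No other strategy reproduces this row, so those 4 are the full class: f/In/S/A, f/In/S/B, f/In/W/A, f/In/W/B.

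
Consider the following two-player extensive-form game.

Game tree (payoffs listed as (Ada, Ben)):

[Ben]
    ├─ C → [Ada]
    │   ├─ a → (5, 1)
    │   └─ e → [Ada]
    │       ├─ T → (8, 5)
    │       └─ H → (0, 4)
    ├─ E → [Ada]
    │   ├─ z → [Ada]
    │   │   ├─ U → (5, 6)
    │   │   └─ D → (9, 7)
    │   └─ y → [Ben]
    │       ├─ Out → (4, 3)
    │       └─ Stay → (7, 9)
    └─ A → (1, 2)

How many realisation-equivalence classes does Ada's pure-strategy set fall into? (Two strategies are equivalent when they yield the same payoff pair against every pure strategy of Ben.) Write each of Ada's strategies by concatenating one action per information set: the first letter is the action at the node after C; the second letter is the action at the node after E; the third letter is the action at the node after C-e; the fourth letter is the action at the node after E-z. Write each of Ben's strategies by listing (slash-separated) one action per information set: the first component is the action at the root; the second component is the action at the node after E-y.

9

Ada has 16 pure strategies: azTU, azTD, azHU, azHD, ayTU, ayTD, ayHU, ayHD, ezTU, ezTD, ezHU, ezHD, eyTU, eyTD, eyHU, eyHD. Columns: C/Out, C/Stay, E/Out, E/Stay, A/Out, A/Stay.
{azTU, azHU} → row (5,1) (5,1) (5,6) (5,6) (1,2) (1,2)
{azTD, azHD} → row (5,1) (5,1) (9,7) (9,7) (1,2) (1,2)
{ayTU, ayTD, ayHU, ayHD} → row (5,1) (5,1) (4,3) (7,9) (1,2) (1,2)
{ezTU} → row (8,5) (8,5) (5,6) (5,6) (1,2) (1,2)
{ezTD} → row (8,5) (8,5) (9,7) (9,7) (1,2) (1,2)
{ezHU} → row (0,4) (0,4) (5,6) (5,6) (1,2) (1,2)
{ezHD} → row (0,4) (0,4) (9,7) (9,7) (1,2) (1,2)
{eyTU, eyTD} → row (8,5) (8,5) (4,3) (7,9) (1,2) (1,2)
{eyHU, eyHD} → row (0,4) (0,4) (4,3) (7,9) (1,2) (1,2)
That's 9 distinct rows out of 16 strategies.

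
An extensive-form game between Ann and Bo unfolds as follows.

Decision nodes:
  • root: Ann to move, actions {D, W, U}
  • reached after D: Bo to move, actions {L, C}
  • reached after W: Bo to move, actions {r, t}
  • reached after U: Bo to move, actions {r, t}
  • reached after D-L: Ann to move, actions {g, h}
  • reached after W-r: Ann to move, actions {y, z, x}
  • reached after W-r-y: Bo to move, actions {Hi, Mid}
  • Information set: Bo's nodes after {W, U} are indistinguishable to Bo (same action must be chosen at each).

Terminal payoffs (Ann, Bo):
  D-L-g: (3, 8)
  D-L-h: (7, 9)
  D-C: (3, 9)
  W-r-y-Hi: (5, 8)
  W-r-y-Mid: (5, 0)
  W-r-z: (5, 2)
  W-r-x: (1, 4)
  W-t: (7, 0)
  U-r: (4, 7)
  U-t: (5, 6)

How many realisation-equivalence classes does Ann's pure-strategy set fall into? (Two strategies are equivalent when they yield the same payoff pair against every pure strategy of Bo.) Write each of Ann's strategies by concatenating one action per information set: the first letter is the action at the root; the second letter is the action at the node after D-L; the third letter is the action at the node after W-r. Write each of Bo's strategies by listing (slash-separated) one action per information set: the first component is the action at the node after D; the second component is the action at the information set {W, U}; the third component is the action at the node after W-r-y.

Ann has 18 pure strategies: Dgy, Dgz, Dgx, Dhy, Dhz, Dhx, Wgy, Wgz, Wgx, Why, Whz, Whx, Ugy, Ugz, Ugx, Uhy, Uhz, Uhx. Columns: L/r/Hi, L/r/Mid, L/t/Hi, L/t/Mid, C/r/Hi, C/r/Mid, C/t/Hi, C/t/Mid.
{Dgy, Dgz, Dgx} → row (3,8) (3,8) (3,8) (3,8) (3,9) (3,9) (3,9) (3,9)
{Dhy, Dhz, Dhx} → row (7,9) (7,9) (7,9) (7,9) (3,9) (3,9) (3,9) (3,9)
{Wgy, Why} → row (5,8) (5,0) (7,0) (7,0) (5,8) (5,0) (7,0) (7,0)
{Wgz, Whz} → row (5,2) (5,2) (7,0) (7,0) (5,2) (5,2) (7,0) (7,0)
{Wgx, Whx} → row (1,4) (1,4) (7,0) (7,0) (1,4) (1,4) (7,0) (7,0)
{Ugy, Ugz, Ugx, Uhy, Uhz, Uhx} → row (4,7) (4,7) (5,6) (5,6) (4,7) (4,7) (5,6) (5,6)
That's 6 distinct rows out of 18 strategies.

6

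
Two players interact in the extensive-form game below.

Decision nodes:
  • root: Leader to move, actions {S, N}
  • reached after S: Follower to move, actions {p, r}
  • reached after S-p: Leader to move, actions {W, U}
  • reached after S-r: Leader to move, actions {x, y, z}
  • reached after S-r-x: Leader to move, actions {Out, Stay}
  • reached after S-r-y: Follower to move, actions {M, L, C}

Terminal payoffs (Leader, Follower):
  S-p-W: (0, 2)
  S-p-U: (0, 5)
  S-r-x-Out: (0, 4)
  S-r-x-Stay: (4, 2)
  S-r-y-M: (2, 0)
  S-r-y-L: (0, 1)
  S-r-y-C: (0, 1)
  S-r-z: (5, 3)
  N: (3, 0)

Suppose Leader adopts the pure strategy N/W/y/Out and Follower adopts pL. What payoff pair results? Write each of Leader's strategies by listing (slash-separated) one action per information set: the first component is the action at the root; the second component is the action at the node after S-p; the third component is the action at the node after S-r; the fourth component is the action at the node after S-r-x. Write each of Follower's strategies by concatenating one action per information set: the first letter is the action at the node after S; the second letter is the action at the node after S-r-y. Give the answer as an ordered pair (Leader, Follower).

(3, 0)

Trace the play path from the root:
  Leader plays N
→ terminal payoff (3, 0).
(Leader's choice at the node after S-p is never reached on this path, so it doesn't affect the outcome.)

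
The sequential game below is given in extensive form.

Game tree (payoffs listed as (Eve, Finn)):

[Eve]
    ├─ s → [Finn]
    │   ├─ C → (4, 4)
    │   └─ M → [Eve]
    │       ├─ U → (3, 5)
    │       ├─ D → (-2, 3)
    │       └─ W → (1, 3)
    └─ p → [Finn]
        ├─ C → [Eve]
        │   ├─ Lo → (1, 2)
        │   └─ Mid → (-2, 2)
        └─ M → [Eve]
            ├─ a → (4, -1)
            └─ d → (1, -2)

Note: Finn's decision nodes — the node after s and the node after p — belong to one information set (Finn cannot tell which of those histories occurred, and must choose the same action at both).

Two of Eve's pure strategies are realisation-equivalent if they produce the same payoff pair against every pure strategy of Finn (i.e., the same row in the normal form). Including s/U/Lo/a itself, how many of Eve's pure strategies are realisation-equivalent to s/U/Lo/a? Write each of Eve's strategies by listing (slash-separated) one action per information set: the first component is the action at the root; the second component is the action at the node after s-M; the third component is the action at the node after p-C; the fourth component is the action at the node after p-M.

4

Row for s/U/Lo/a (columns C, M): (4,4) (3,5).
Under s/U/Lo/a, Eve's choice at the node after p-C and at the node after p-M can never be reached regardless of what Finn does, so varying those choices leaves every outcome unchanged.
Holding the reachable choices fixed and varying the unreachable ones freely already gives 2 × 2 = 4 equivalent strategies.
No other strategy reproduces this row, so those 4 are the full class: s/U/Lo/a, s/U/Lo/d, s/U/Mid/a, s/U/Mid/d.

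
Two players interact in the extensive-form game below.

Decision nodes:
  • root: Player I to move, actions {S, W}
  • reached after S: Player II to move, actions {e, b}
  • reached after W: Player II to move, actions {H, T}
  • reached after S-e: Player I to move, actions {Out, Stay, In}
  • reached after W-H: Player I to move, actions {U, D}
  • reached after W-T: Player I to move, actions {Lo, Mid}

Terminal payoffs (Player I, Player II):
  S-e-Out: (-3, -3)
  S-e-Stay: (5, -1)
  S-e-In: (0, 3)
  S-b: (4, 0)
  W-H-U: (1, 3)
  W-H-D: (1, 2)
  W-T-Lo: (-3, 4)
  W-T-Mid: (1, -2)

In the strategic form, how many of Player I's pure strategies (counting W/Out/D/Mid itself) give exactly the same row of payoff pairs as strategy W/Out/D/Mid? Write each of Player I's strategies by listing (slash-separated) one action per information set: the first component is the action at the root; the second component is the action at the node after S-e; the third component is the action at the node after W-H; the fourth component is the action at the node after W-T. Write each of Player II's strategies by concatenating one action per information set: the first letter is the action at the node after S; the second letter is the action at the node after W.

3

Row for W/Out/D/Mid (columns eH, eT, bH, bT): (1,2) (1,-2) (1,2) (1,-2).
Under W/Out/D/Mid, Player I's choice at the node after S-e can never be reached regardless of what Player II does, so varying those choices leaves every outcome unchanged.
Holding the reachable choices fixed and varying the unreachable one freely already gives 3 equivalent strategies.
No other strategy reproduces this row, so those 3 are the full class: W/Out/D/Mid, W/Stay/D/Mid, W/In/D/Mid.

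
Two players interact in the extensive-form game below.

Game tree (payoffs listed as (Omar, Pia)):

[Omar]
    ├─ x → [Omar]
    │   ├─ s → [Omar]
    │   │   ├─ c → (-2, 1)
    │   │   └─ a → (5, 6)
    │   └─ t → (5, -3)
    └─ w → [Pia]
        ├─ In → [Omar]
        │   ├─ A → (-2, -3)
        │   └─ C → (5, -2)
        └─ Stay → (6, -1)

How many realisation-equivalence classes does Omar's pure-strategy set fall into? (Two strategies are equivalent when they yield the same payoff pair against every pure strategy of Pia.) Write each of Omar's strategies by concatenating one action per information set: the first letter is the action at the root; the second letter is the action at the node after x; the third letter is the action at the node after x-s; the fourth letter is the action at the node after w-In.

5

Omar has 16 pure strategies: xscA, xscC, xsaA, xsaC, xtcA, xtcC, xtaA, xtaC, wscA, wscC, wsaA, wsaC, wtcA, wtcC, wtaA, wtaC. Columns: In, Stay.
{xscA, xscC} → row (-2,1) (-2,1)
{xsaA, xsaC} → row (5,6) (5,6)
{xtcA, xtcC, xtaA, xtaC} → row (5,-3) (5,-3)
{wscA, wsaA, wtcA, wtaA} → row (-2,-3) (6,-1)
{wscC, wsaC, wtcC, wtaC} → row (5,-2) (6,-1)
That's 5 distinct rows out of 16 strategies.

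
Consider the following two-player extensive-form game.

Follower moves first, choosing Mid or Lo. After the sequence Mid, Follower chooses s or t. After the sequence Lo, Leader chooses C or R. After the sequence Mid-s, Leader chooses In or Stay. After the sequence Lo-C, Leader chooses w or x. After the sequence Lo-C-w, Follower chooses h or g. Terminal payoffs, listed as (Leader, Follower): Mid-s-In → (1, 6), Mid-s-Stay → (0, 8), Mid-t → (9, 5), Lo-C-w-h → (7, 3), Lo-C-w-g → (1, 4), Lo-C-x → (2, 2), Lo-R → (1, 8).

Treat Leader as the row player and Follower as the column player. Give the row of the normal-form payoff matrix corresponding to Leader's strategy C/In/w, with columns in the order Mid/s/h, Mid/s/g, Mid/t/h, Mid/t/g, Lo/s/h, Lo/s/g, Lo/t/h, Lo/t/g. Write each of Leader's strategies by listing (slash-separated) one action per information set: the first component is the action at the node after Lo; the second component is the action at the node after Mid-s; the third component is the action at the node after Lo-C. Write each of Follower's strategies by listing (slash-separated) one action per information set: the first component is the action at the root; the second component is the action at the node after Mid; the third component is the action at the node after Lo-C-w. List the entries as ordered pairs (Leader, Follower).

vs Mid/s/h: Follower plays Mid → Follower plays s at [Mid] → Leader plays In at [Mid-s] → (1, 6)
vs Mid/s/g: Follower plays Mid → Follower plays s at [Mid] → Leader plays In at [Mid-s] → (1, 6)
vs Mid/t/h: Follower plays Mid → Follower plays t at [Mid] → (9, 5)
vs Mid/t/g: Follower plays Mid → Follower plays t at [Mid] → (9, 5)
vs Lo/s/h: Follower plays Lo → Leader plays C at [Lo] → Leader plays w at [Lo-C] → Follower plays h at [Lo-C-w] → (7, 3)
vs Lo/s/g: Follower plays Lo → Leader plays C at [Lo] → Leader plays w at [Lo-C] → Follower plays g at [Lo-C-w] → (1, 4)
vs Lo/t/h: Follower plays Lo → Leader plays C at [Lo] → Leader plays w at [Lo-C] → Follower plays h at [Lo-C-w] → (7, 3)
vs Lo/t/g: Follower plays Lo → Leader plays C at [Lo] → Leader plays w at [Lo-C] → Follower plays g at [Lo-C-w] → (1, 4)

(1,6) (1,6) (9,5) (9,5) (7,3) (1,4) (7,3) (1,4)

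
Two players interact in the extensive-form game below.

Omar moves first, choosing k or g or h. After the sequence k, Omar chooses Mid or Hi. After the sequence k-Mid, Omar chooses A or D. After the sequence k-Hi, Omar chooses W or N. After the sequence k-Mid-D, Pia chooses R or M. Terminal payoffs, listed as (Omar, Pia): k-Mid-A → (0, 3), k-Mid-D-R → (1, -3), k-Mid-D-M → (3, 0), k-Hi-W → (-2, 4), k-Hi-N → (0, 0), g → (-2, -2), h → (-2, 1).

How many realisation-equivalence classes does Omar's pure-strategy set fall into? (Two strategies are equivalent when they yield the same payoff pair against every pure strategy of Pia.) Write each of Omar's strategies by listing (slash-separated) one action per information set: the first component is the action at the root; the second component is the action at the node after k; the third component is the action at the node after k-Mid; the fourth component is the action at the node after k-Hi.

6

Omar has 24 pure strategies: k/Mid/A/W, k/Mid/A/N, k/Mid/D/W, k/Mid/D/N, k/Hi/A/W, k/Hi/A/N, k/Hi/D/W, k/Hi/D/N, g/Mid/A/W, g/Mid/A/N, g/Mid/D/W, g/Mid/D/N, g/Hi/A/W, g/Hi/A/N, g/Hi/D/W, g/Hi/D/N, h/Mid/A/W, h/Mid/A/N, h/Mid/D/W, h/Mid/D/N, h/Hi/A/W, h/Hi/A/N, h/Hi/D/W, h/Hi/D/N. Columns: R, M.
{k/Mid/A/W, k/Mid/A/N} → row (0,3) (0,3)
{k/Mid/D/W, k/Mid/D/N} → row (1,-3) (3,0)
{k/Hi/A/W, k/Hi/D/W} → row (-2,4) (-2,4)
{k/Hi/A/N, k/Hi/D/N} → row (0,0) (0,0)
{g/Mid/A/W, g/Mid/A/N, g/Mid/D/W, g/Mid/D/N, g/Hi/A/W, g/Hi/A/N, g/Hi/D/W, g/Hi/D/N} → row (-2,-2) (-2,-2)
{h/Mid/A/W, h/Mid/A/N, h/Mid/D/W, h/Mid/D/N, h/Hi/A/W, h/Hi/A/N, h/Hi/D/W, h/Hi/D/N} → row (-2,1) (-2,1)
That's 6 distinct rows out of 24 strategies.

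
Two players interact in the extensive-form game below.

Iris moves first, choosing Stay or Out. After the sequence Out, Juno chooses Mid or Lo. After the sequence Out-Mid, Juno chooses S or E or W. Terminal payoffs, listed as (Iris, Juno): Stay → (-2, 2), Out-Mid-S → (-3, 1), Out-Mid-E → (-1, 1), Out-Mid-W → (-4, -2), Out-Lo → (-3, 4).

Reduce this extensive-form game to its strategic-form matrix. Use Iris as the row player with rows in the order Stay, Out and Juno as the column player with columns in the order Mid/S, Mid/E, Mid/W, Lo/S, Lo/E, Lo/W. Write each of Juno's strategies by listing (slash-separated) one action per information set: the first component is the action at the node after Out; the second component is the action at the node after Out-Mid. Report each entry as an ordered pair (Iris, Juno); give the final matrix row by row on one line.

Stay: (-2,2) (-2,2) (-2,2) (-2,2) (-2,2) (-2,2) | Out: (-3,1) (-1,1) (-4,-2) (-3,4) (-3,4) (-3,4)

        Mid/S    Mid/E    Mid/W     Lo/S     Lo/E     Lo/W
Stay   (-2,2)   (-2,2)   (-2,2)   (-2,2)   (-2,2)   (-2,2)
 Out   (-3,1)   (-1,1)  (-4,-2)   (-3,4)   (-3,4)   (-3,4)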